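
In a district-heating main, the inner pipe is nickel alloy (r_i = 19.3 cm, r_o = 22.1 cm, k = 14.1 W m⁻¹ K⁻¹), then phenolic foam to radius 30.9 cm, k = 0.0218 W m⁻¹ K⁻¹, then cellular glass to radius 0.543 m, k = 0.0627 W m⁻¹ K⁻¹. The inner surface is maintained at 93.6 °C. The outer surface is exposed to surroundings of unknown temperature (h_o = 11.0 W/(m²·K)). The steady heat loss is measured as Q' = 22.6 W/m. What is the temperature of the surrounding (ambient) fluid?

Series resistances:
  R'_nickel alloy = ln(0.221/0.193)/(2πk) = 0.1355/(2π·14.1) = 0.001529 m·K/W
  R'_phenolic foam = ln(0.309/0.221)/(2πk) = 0.3352/(2π·0.0218) = 2.447 m·K/W
  R'_cellular glass = ln(0.543/0.309)/(2πk) = 0.5638/(2π·0.0627) = 1.431 m·K/W
  R'_conv,out = 1/(2πr h) = 1/(2π·0.543·11.0) = 0.02665 m·K/W
ΣR = 3.906 m·K/W
ΔT = Q'·ΣR = 22.6 × 3.906 = 88.28 K
Heat flows outward, so T_out = T_in − ΔT = 93.6 − 88.28 = 5.32 °C

T_out = 5.32 °C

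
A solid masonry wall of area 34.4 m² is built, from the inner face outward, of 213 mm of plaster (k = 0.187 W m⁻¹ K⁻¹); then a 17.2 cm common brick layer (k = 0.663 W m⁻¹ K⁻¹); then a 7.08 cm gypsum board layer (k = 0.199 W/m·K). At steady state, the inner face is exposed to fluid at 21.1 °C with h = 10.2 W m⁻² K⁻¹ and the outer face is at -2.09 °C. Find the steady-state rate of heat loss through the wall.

Q = 431 W

Treat each layer as a resistance in series:
  R_conv,in = 1/(hA) = 1/(10.2·34.4) = 0.002850 K/W
  R_plaster = L/(kA) = 0.213/(0.187·34.4) = 0.03311 K/W
  R_common brick = L/(kA) = 0.172/(0.663·34.4) = 0.007541 K/W
  R_gypsum board = L/(kA) = 0.0708/(0.199·34.4) = 0.01034 K/W
ΣR = 0.002850 + 0.03311 + 0.007541 + 0.01034 = 0.05384 K/W
Q = ΔT/ΣR = (21.1 °C − -2.09 °C)/0.05384 = 431 W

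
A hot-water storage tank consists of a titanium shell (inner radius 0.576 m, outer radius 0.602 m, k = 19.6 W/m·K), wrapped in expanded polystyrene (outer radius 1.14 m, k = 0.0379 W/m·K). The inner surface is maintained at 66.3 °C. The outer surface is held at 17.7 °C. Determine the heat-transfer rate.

Q = 29.5 W

Series thermal resistances, inner to outer:
  R_titanium = (1/0.576 − 1/0.602)/(4πk) = 0.07498/(4π·19.6) = 3.044×10^-4 K/W
  R_expanded polystyrene = (1/0.602 − 1/1.14)/(4πk) = 0.7839/(4π·0.0379) = 1.646 K/W
ΣR = 3.044×10^-4 + 1.646 = 1.646 K/W
Q = ΔT/ΣR = (66.3 °C − 17.7 °C)/1.646 = 29.5 W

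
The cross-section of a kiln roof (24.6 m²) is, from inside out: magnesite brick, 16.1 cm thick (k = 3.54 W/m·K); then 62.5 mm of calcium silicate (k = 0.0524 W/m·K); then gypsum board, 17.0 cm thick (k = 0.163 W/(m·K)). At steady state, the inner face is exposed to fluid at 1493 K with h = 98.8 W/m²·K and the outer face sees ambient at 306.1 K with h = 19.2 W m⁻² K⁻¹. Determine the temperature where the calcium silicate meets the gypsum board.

Resistance network (inner→outer):
  R_conv,in = 1/(hA) = 1/(98.8·24.6) = 4.114×10^-4 K/W
  R_magnesite brick = L/(kA) = 0.161/(3.54·24.6) = 0.001849 K/W
  R_calcium silicate = L/(kA) = 0.0625/(0.0524·24.6) = 0.04849 K/W
  R_gypsum board = L/(kA) = 0.170/(0.163·24.6) = 0.04240 K/W
  R_conv,out = 1/(hA) = 1/(19.2·24.6) = 0.002117 K/W
ΣR = 4.114×10^-4 + 0.001849 + 0.04849 + 0.04240 + 0.002117 = 0.09527 K/W
Q = ΔT/ΣR = (1493 K − 306.1 K)/0.09527 = 12460 W
From the inner boundary to the calcium silicate/gypsum board interface, ΣR_partial = 0.05075 K/W.
T_interface = T_in − Q·ΣR_partial = 1493 K − (12460)(0.05075) = 861 K

T = 861 K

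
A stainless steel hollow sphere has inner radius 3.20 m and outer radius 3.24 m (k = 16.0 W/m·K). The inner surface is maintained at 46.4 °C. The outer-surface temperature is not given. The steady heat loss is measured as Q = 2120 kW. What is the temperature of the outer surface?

T_out = 5.72 °C

Sum the resistances:
  R_stainless steel = (1/3.20 − 1/3.24)/(4πk) = 0.003858/(4π·16.0) = 1.919×10^-5 K/W
ΣR = 1.919×10^-5 K/W
ΔT = Q·ΣR = 2.12×10^6 × 1.919×10^-5 = 40.68 K
Heat flows outward, so T_out = T_in − ΔT = 46.4 − 40.68 = 5.72 °C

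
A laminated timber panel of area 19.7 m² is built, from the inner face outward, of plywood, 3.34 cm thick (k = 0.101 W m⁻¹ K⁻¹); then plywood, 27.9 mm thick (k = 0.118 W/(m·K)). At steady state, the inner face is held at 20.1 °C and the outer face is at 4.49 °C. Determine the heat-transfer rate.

Series thermal resistances, inner to outer:
  R_plywood = L/(kA) = 0.0334/(0.101·19.7) = 0.01679 K/W
  R_plywood = L/(kA) = 0.0279/(0.118·19.7) = 0.01200 K/W
ΣR = 0.01679 + 0.01200 = 0.02879 K/W
Q = ΔT/ΣR = (20.1 °C − 4.49 °C)/0.02879 = 542 W

Q = 542 W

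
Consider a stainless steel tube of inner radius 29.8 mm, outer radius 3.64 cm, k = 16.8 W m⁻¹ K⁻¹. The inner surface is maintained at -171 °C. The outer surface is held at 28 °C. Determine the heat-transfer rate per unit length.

Q' = 1.05×10^5 W/m

Q' = 2πk·ΔT/ln(r₂/r₁) = 2π × 16.8 × 199 / ln(0.0364/0.0298) = 1.05×10^5 W/m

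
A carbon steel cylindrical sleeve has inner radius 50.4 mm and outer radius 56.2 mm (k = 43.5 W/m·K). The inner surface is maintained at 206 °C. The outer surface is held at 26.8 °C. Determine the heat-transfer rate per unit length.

Q' = 2πk·ΔT/ln(r₂/r₁) = 2π × 43.5 × 179.2 / ln(0.0562/0.0504) = 4.50×10^5 W/m

Q' = 450 kW/m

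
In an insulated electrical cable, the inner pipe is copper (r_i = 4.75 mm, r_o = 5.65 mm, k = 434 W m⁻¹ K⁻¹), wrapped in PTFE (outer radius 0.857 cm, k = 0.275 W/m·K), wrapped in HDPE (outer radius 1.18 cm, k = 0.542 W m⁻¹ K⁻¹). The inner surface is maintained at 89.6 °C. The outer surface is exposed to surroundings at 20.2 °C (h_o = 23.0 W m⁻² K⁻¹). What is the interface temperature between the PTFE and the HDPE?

T = 71.4 °C

Resistance network (inner→outer):
  R'_copper = ln(0.00565/0.00475)/(2πk) = 0.1735/(2π·434) = 6.363×10^-5 m·K/W
  R'_PTFE = ln(0.00857/0.00565)/(2πk) = 0.4166/(2π·0.275) = 0.2411 m·K/W
  R'_HDPE = ln(0.0118/0.00857)/(2πk) = 0.3198/(2π·0.542) = 0.09392 m·K/W
  R'_conv,out = 1/(2πr h) = 1/(2π·0.0118·23.0) = 0.5864 m·K/W
ΣR = 6.363×10^-5 + 0.2411 + 0.09392 + 0.5864 = 0.9215 m·K/W
Q' = ΔT/ΣR = (89.6 °C − 20.2 °C)/0.9215 = 75.31 W/m
From the inner boundary to the PTFE/HDPE interface, ΣR_partial = 0.2412 m·K/W.
T_interface = T_in − Q'·ΣR_partial = 89.6 °C − (75.31)(0.2412) = 71.4 °C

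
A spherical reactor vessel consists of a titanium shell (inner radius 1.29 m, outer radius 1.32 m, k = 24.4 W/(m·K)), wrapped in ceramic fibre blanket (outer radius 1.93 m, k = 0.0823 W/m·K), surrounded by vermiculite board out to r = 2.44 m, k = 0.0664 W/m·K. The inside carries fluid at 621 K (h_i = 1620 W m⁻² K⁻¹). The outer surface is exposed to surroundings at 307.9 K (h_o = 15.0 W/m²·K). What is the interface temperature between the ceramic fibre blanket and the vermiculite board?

T = 421 K

Treat each layer as a resistance in series:
  R_conv,in = 1/(4πr²h) = 1/(4π·1.29²·1620) = 2.952×10^-5 K/W
  R_titanium = (1/1.29 − 1/1.32)/(4πk) = 0.01762/(4π·24.4) = 5.746×10^-5 K/W
  R_ceramic fibre blanket = (1/1.32 − 1/1.93)/(4πk) = 0.2394/(4π·0.0823) = 0.2315 K/W
  R_vermiculite board = (1/1.93 − 1/2.44)/(4πk) = 0.1083/(4π·0.0664) = 0.1298 K/W
  R_conv,out = 1/(4πr²h) = 1/(4π·2.44²·15.0) = 8.911×10^-4 K/W
ΣR = 2.952×10^-5 + 5.746×10^-5 + 0.2315 + 0.1298 + 8.911×10^-4 = 0.3623 K/W
Q = ΔT/ΣR = (621 K − 307.9 K)/0.3623 = 864.2 W
From the inner boundary to the ceramic fibre blanket/vermiculite board interface, ΣR_partial = 0.2316 K/W.
T_interface = T_in − Q·ΣR_partial = 621 K − (864.2)(0.2316) = 421 K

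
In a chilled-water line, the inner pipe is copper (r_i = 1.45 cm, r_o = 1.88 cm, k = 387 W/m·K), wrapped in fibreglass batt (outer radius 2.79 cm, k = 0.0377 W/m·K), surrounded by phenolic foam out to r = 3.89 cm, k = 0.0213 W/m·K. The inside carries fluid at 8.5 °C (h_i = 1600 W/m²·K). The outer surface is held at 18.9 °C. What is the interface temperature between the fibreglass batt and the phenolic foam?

Treat each layer as a resistance in series:
  R'_conv,in = 1/(2πr h) = 1/(2π·0.0145·1600) = 0.006860 m·K/W
  R'_copper = ln(0.0188/0.0145)/(2πk) = 0.2597/(2π·387) = 1.068×10^-4 m·K/W
  R'_fibreglass batt = ln(0.0279/0.0188)/(2πk) = 0.3948/(2π·0.0377) = 1.667 m·K/W
  R'_phenolic foam = ln(0.0389/0.0279)/(2πk) = 0.3324/(2π·0.0213) = 2.483 m·K/W
ΣR = 0.006860 + 1.068×10^-4 + 1.667 + 2.483 = 4.157 m·K/W
Q' = ΔT/ΣR = (8.5 °C − 18.9 °C)/4.157 = -2.502 W/m
From the inner boundary to the fibreglass batt/phenolic foam interface, ΣR_partial = 1.674 m·K/W.
T_interface = T_in − Q'·ΣR_partial = 8.5 °C − (-2.502)(1.674) = 12.7 °C

T = 12.7 °C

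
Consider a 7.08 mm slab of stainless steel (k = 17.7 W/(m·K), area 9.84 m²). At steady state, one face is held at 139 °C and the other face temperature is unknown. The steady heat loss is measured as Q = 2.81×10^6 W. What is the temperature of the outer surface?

Sum the resistances:
  R_stainless steel = L/(kA) = 0.00708/(17.7·9.84) = 4.065×10^-5 K/W
ΣR = 4.065×10^-5 K/W
ΔT = Q·ΣR = 2.81×10^6 × 4.065×10^-5 = 114.2 K
Heat flows outward, so T_out = T_in − ΔT = 139 − 114.2 = 24.8 °C

T_out = 24.8 °C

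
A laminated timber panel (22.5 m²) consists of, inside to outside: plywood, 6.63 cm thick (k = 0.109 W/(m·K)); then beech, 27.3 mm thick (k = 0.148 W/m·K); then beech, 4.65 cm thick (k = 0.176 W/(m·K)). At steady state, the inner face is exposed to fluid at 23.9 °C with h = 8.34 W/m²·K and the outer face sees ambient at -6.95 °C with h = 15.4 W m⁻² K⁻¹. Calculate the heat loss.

Treat each layer as a resistance in series:
  R_conv,in = 1/(hA) = 1/(8.34·22.5) = 0.005329 K/W
  R_plywood = L/(kA) = 0.0663/(0.109·22.5) = 0.02703 K/W
  R_beech = L/(kA) = 0.0273/(0.148·22.5) = 0.008198 K/W
  R_beech = L/(kA) = 0.0465/(0.176·22.5) = 0.01174 K/W
  R_conv,out = 1/(hA) = 1/(15.4·22.5) = 0.002886 K/W
ΣR = 0.005329 + 0.02703 + 0.008198 + 0.01174 + 0.002886 = 0.05518 K/W
Q = ΔT/ΣR = (23.9 °C − -6.95 °C)/0.05518 = 559 W

Q = 559 W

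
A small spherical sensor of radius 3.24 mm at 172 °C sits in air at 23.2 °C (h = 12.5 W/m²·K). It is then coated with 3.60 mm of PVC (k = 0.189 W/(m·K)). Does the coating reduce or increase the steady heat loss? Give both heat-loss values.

increases: 0.245 → 0.728 W

Critical radius for a sphere: r_cr = 2k/h = 0.0302 m = 3.02 cm.
Outer radius after coating: r₂ = 0.00324 + 0.00360 = 0.00684 m.
Since r₁ < r_cr and r₂ ≤ r_cr, the coating moves toward the maximum at r_cr — heat loss rises.
Bare: R = 1/(4πr₁²h) = 606.4 K/W; Q = 148.8/606.4 = 0.245 W.
Coated: R = R_cond + R_conv = 204.5 K/W; Q = 148.8/204.5 = 0.728 W.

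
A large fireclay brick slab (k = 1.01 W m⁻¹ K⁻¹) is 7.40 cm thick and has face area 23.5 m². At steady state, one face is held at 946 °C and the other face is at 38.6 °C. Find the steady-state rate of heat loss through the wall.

Q = kA·ΔT/L = 1.01 × 23.5 × |946 °C − 38.6 °C| / 0.0740 = 2.91×10^5 W

Q = 2.91×10^5 W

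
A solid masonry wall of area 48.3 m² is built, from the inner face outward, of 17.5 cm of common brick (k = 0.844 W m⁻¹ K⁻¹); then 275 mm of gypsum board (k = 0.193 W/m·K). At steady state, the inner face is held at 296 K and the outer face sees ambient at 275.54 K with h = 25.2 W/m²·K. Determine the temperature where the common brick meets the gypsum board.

T = 293.5 K

Treat each layer as a resistance in series:
  R_common brick = L/(kA) = 0.175/(0.844·48.3) = 0.004293 K/W
  R_gypsum board = L/(kA) = 0.275/(0.193·48.3) = 0.02950 K/W
  R_conv,out = 1/(hA) = 1/(25.2·48.3) = 8.216×10^-4 K/W
ΣR = 0.004293 + 0.02950 + 8.216×10^-4 = 0.03461 K/W
Q = ΔT/ΣR = (296 K − 275.54 K)/0.03461 = 591.2 W
From the inner boundary to the common brick/gypsum board interface, ΣR_partial = 0.004293 K/W.
T_interface = T_in − Q·ΣR_partial = 296 K − (591.2)(0.004293) = 293.5 K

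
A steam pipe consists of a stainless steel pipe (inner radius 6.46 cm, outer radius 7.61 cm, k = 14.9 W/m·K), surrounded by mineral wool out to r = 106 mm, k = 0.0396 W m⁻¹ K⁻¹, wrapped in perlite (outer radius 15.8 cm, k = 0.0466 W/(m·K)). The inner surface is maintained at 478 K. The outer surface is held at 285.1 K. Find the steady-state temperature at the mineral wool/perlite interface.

Treat each layer as a resistance in series:
  R'_stainless steel = ln(0.0761/0.0646)/(2πk) = 0.1638/(2π·14.9) = 0.001750 m·K/W
  R'_mineral wool = ln(0.106/0.0761)/(2πk) = 0.3314/(2π·0.0396) = 1.332 m·K/W
  R'_perlite = ln(0.158/0.106)/(2πk) = 0.3992/(2π·0.0466) = 1.363 m·K/W
ΣR = 0.001750 + 1.332 + 1.363 = 2.697 m·K/W
Q' = ΔT/ΣR = (478 K − 285.1 K)/2.697 = 71.52 W/m
From the inner boundary to the mineral wool/perlite interface, ΣR_partial = 1.334 m·K/W.
T_interface = T_in − Q'·ΣR_partial = 478 K − (71.52)(1.334) = 383 K

T = 383 K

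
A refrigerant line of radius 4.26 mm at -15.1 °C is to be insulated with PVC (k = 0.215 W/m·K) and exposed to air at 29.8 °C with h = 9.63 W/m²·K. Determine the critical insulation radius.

r_cr = 2.23 cm

For a cylinder, r_cr = k_ins/h = 0.215/9.63 = 0.0223 m = 2.23 cm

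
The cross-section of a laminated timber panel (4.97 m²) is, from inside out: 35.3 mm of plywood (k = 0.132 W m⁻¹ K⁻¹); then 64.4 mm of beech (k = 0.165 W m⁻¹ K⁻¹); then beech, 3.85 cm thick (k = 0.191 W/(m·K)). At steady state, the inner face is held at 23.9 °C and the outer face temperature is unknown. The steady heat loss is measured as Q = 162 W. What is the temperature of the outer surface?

T_out = -4.11 °C

Sum the resistances:
  R_plywood = L/(kA) = 0.0353/(0.132·4.97) = 0.05381 K/W
  R_beech = L/(kA) = 0.0644/(0.165·4.97) = 0.07853 K/W
  R_beech = L/(kA) = 0.0385/(0.191·4.97) = 0.04056 K/W
ΣR = 0.1729 K/W
ΔT = Q·ΣR = 162 × 0.1729 = 28.01 K
Heat flows outward, so T_out = T_in − ΔT = 23.9 − 28.01 = -4.11 °C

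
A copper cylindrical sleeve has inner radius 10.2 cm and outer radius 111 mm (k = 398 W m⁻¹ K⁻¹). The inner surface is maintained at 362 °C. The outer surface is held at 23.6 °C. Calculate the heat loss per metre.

Q' = 1.00×10^7 W/m

Q' = 2πk·ΔT/ln(r₂/r₁) = 2π × 398 × 338.4 / ln(0.111/0.102) = 1.00×10^7 W/m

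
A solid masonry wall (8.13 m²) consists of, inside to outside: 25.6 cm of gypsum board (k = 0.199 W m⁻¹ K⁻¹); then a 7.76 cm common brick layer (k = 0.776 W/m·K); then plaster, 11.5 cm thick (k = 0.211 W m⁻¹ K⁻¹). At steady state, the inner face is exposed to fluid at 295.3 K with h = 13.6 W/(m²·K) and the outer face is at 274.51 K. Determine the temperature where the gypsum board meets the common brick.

Resistance network (inner→outer):
  R_conv,in = 1/(hA) = 1/(13.6·8.13) = 0.009044 K/W
  R_gypsum board = L/(kA) = 0.256/(0.199·8.13) = 0.1582 K/W
  R_common brick = L/(kA) = 0.0776/(0.776·8.13) = 0.01230 K/W
  R_plaster = L/(kA) = 0.115/(0.211·8.13) = 0.06704 K/W
ΣR = 0.009044 + 0.1582 + 0.01230 + 0.06704 = 0.2466 K/W
Q = ΔT/ΣR = (295.3 K − 274.51 K)/0.2466 = 84.31 W
From the inner boundary to the gypsum board/common brick interface, ΣR_partial = 0.1672 K/W.
T_interface = T_in − Q·ΣR_partial = 295.3 K − (84.31)(0.1672) = 281.20 K

T = 281.20 K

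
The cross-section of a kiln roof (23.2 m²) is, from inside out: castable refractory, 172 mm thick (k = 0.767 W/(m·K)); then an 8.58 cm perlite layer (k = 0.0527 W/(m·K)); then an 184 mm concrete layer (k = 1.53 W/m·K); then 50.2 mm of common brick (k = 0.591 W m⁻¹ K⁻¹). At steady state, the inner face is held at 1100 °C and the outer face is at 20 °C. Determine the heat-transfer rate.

Q = 12.2 kW

Treat each layer as a resistance in series:
  R_castable refractory = L/(kA) = 0.172/(0.767·23.2) = 0.009666 K/W
  R_perlite = L/(kA) = 0.0858/(0.0527·23.2) = 0.07018 K/W
  R_concrete = L/(kA) = 0.184/(1.53·23.2) = 0.005184 K/W
  R_common brick = L/(kA) = 0.0502/(0.591·23.2) = 0.003661 K/W
ΣR = 0.009666 + 0.07018 + 0.005184 + 0.003661 = 0.08869 K/W
Q = ΔT/ΣR = (1100 °C − 20 °C)/0.08869 = 12200 W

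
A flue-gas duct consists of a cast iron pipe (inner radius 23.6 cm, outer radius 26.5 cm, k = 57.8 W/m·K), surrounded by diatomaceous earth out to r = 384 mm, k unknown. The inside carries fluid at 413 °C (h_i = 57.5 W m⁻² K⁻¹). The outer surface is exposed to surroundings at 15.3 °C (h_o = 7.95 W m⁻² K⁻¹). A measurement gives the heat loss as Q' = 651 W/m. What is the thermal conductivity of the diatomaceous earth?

k = 0.108 W/m·K

ΣR = ΔT/Q' = |413 − 15.3|/651 = 0.6109 m·K/W
Known resistances:
  R'_conv,in = 1/(2πr h) = 1/(2π·0.236·57.5) = 0.01173 m·K/W
  R'_cast iron = ln(0.265/0.236)/(2πk) = 0.1159/(2π·57.8) = 3.191×10^-4 m·K/W
  R'_conv,out = 1/(2πr h) = 1/(2π·0.384·7.95) = 0.05213 m·K/W
R_diatomaceous earth = ΣR − ΣR_known = 0.6109 − 0.06418 = 0.5467 m·K/W
ln(r₂/r₁)/(2πk) = 0.5467 ⇒ k = 0.3709/(2π·0.5467) = 0.108 W/m·K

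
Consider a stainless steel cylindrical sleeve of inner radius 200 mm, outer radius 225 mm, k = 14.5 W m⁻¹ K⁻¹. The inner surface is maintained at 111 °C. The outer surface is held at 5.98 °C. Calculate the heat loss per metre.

Q' = 81.2 kW/m

Q' = 2πk·ΔT/ln(r₂/r₁) = 2π × 14.5 × 105.02 / ln(0.225/0.200) = 81200 W/m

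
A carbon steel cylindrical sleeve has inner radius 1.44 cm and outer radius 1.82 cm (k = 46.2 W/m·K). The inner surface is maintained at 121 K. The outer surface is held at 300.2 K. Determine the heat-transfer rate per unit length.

Q' = 222 kW/m

Q' = 2πk·ΔT/ln(r₂/r₁) = 2π × 46.2 × 179.2 / ln(0.0182/0.0144) = 2.22×10^5 W/m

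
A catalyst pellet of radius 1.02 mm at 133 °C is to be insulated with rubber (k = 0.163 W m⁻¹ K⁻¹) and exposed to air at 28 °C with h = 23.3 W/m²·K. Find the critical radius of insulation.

For a sphere, r_cr = 2k_ins/h = 2·0.163/23.3 = 0.0140 m = 1.40 cm

r_cr = 1.40 cm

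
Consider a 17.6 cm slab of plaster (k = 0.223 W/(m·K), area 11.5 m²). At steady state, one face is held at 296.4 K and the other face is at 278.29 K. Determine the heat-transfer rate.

Q = kA·ΔT/L = 0.223 × 11.5 × |296.4 K − 278.29 K| / 0.176 = 264 W

Q = 264 W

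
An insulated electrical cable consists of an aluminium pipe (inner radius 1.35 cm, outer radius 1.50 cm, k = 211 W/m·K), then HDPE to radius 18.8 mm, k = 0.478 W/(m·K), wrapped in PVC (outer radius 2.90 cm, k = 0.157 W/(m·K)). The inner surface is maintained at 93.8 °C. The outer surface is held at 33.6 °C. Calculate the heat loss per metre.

Series thermal resistances, inner to outer:
  R'_aluminium = ln(0.0150/0.0135)/(2πk) = 0.1054/(2π·211) = 7.947×10^-5 m·K/W
  R'_HDPE = ln(0.0188/0.0150)/(2πk) = 0.2258/(2π·0.478) = 0.07518 m·K/W
  R'_PVC = ln(0.0290/0.0188)/(2πk) = 0.4334/(2π·0.157) = 0.4394 m·K/W
ΣR = 7.947×10^-5 + 0.07518 + 0.4394 = 0.5147 m·K/W
Q' = ΔT/ΣR = (93.8 °C − 33.6 °C)/0.5147 = 117 W/m

Q' = 117 W/m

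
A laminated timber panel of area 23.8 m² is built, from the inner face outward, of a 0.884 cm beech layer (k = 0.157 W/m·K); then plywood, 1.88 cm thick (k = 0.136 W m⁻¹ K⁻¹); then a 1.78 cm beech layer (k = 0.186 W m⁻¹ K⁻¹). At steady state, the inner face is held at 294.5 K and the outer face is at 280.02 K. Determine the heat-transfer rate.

Q = 1190 W

Series thermal resistances, inner to outer:
  R_beech = L/(kA) = 0.00884/(0.157·23.8) = 0.002366 K/W
  R_plywood = L/(kA) = 0.0188/(0.136·23.8) = 0.005808 K/W
  R_beech = L/(kA) = 0.0178/(0.186·23.8) = 0.004021 K/W
ΣR = 0.002366 + 0.005808 + 0.004021 = 0.01220 K/W
Q = ΔT/ΣR = (294.5 K − 280.02 K)/0.01220 = 1190 W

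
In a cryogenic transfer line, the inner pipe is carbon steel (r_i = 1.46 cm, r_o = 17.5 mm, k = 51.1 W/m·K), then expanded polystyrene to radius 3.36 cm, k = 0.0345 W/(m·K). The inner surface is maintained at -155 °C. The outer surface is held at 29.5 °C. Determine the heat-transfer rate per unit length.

Treat each layer as a resistance in series:
  R'_carbon steel = ln(0.0175/0.0146)/(2πk) = 0.1812/(2π·51.1) = 5.643×10^-4 m·K/W
  R'_expanded polystyrene = ln(0.0336/0.0175)/(2πk) = 0.6523/(2π·0.0345) = 3.009 m·K/W
ΣR = 5.643×10^-4 + 3.009 = 3.010 m·K/W
Q' = ΔT/ΣR = (-155 °C − 29.5 °C)/3.010 = -61.3 W/m
(Negative Q' ⇒ heat flows inward; heat gain = 61.3 W/m.)

Q' = 61.3 W/m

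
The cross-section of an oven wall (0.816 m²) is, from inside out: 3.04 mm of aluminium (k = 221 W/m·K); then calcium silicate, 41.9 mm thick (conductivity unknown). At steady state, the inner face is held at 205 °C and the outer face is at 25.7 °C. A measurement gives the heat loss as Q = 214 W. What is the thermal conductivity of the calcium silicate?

ΣR = ΔT/Q = |205 − 25.7|/214 = 0.8379 K/W
Known resistances:
  R_aluminium = L/(kA) = 0.00304/(221·0.816) = 1.686×10^-5 K/W
R_calcium silicate = ΣR − ΣR_known = 0.8379 − 1.686×10^-5 = 0.8379 K/W
L/(kA) = 0.8379 ⇒ k = 0.0419/(0.8379·0.816) = 0.0613 W/m·K

k = 0.0613 W/m·K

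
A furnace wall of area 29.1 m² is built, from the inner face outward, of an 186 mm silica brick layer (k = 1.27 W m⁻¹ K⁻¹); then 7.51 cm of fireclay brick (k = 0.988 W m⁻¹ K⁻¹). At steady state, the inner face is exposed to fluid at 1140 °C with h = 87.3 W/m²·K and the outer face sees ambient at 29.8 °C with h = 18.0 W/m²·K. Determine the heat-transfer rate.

Treat each layer as a resistance in series:
  R_conv,in = 1/(hA) = 1/(87.3·29.1) = 3.936×10^-4 K/W
  R_silica brick = L/(kA) = 0.186/(1.27·29.1) = 0.005033 K/W
  R_fireclay brick = L/(kA) = 0.0751/(0.988·29.1) = 0.002612 K/W
  R_conv,out = 1/(hA) = 1/(18.0·29.1) = 0.001909 K/W
ΣR = 3.936×10^-4 + 0.005033 + 0.002612 + 0.001909 = 0.009948 K/W
Q = ΔT/ΣR = (1140 °C − 29.8 °C)/0.009948 = 1.12×10^5 W

Q = 1.12×10^5 W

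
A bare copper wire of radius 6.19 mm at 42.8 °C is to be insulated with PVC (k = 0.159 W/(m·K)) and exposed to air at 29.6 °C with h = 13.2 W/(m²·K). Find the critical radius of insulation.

For a cylinder, r_cr = k_ins/h = 0.159/13.2 = 0.0120 m = 1.20 cm

r_cr = 1.20 cm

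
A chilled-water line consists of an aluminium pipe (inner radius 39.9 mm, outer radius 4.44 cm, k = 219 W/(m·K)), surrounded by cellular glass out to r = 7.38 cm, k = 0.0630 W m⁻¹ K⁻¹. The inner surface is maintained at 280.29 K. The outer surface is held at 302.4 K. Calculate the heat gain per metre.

Q' = 17.2 W/m

Treat each layer as a resistance in series:
  R'_aluminium = ln(0.0444/0.0399)/(2πk) = 0.1069/(2π·219) = 7.766×10^-5 m·K/W
  R'_cellular glass = ln(0.0738/0.0444)/(2πk) = 0.5081/(2π·0.0630) = 1.284 m·K/W
ΣR = 7.766×10^-5 + 1.284 = 1.284 m·K/W
Q' = ΔT/ΣR = (280.29 K − 302.4 K)/1.284 = -17.2 W/m
(Negative Q' ⇒ heat flows inward; heat gain = 17.2 W/m.)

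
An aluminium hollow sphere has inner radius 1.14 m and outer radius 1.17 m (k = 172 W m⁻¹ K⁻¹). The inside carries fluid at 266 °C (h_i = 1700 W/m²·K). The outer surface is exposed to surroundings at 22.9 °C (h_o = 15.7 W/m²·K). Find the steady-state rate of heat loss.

Series thermal resistances, inner to outer:
  R_conv,in = 1/(4πr²h) = 1/(4π·1.14²·1700) = 3.602×10^-5 K/W
  R_aluminium = (1/1.14 − 1/1.17)/(4πk) = 0.02249/(4π·172) = 1.041×10^-5 K/W
  R_conv,out = 1/(4πr²h) = 1/(4π·1.17²·15.7) = 0.003703 K/W
ΣR = 3.602×10^-5 + 1.041×10^-5 + 0.003703 = 0.003749 K/W
Q = ΔT/ΣR = (266 °C − 22.9 °C)/0.003749 = 64800 W

Q = 64800 W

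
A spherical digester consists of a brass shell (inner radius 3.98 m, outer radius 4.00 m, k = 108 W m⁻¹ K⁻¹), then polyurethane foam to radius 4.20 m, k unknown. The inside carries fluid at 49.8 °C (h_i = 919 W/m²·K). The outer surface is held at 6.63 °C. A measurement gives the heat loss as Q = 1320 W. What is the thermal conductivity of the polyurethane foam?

k = 0.0290 W/m·K

ΣR = ΔT/Q = |49.8 − 6.63|/1320 = 0.03270 K/W
Known resistances:
  R_conv,in = 1/(4πr²h) = 1/(4π·3.98²·919) = 5.466×10^-6 K/W
  R_brass = (1/3.98 − 1/4.00)/(4πk) = 0.001256/(4π·108) = 9.257×10^-7 K/W
R_polyurethane foam = ΣR − ΣR_known = 0.03270 − 6.392×10^-6 = 0.03269 K/W
(1/r₁−1/r₂)/(4πk) = 0.03269 ⇒ k = 0.01190/(4π·0.03269) = 0.0290 W/m·K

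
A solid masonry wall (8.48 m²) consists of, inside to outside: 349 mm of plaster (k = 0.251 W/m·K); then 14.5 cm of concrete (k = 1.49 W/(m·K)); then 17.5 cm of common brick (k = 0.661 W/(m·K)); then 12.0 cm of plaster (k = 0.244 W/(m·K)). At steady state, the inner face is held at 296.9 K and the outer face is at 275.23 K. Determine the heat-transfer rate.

Q = 81.9 W

Resistance network (inner→outer):
  R_plaster = L/(kA) = 0.349/(0.251·8.48) = 0.1640 K/W
  R_concrete = L/(kA) = 0.145/(1.49·8.48) = 0.01148 K/W
  R_common brick = L/(kA) = 0.175/(0.661·8.48) = 0.03122 K/W
  R_plaster = L/(kA) = 0.120/(0.244·8.48) = 0.05800 K/W
ΣR = 0.1640 + 0.01148 + 0.03122 + 0.05800 = 0.2647 K/W
Q = ΔT/ΣR = (296.9 K − 275.23 K)/0.2647 = 81.9 W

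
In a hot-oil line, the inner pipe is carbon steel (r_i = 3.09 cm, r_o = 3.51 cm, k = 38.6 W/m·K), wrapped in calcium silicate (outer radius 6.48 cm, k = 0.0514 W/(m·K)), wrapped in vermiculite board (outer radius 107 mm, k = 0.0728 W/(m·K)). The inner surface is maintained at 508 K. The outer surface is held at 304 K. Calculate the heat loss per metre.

Q' = 68.1 W/m

Resistance network (inner→outer):
  R'_carbon steel = ln(0.0351/0.0309)/(2πk) = 0.1274/(2π·38.6) = 5.255×10^-4 m·K/W
  R'_calcium silicate = ln(0.0648/0.0351)/(2πk) = 0.6131/(2π·0.0514) = 1.898 m·K/W
  R'_vermiculite board = ln(0.107/0.0648)/(2πk) = 0.5015/(2π·0.0728) = 1.096 m·K/W
ΣR = 5.255×10^-4 + 1.898 + 1.096 = 2.995 m·K/W
Q' = ΔT/ΣR = (508 K − 304 K)/2.995 = 68.1 W/m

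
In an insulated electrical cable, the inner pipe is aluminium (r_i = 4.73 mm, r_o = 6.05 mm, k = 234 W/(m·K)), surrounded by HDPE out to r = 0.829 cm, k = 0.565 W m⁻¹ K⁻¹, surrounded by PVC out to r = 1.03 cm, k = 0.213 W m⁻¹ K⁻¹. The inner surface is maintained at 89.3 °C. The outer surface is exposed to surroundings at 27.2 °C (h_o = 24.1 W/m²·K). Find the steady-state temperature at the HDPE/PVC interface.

T = 83.1 °C

Series thermal resistances, inner to outer:
  R'_aluminium = ln(0.00605/0.00473)/(2πk) = 0.2461/(2π·234) = 1.674×10^-4 m·K/W
  R'_HDPE = ln(0.00829/0.00605)/(2πk) = 0.3150/(2π·0.565) = 0.08873 m·K/W
  R'_PVC = ln(0.0103/0.00829)/(2πk) = 0.2171/(2π·0.213) = 0.1622 m·K/W
  R'_conv,out = 1/(2πr h) = 1/(2π·0.0103·24.1) = 0.6412 m·K/W
ΣR = 1.674×10^-4 + 0.08873 + 0.1622 + 0.6412 = 0.8923 m·K/W
Q' = ΔT/ΣR = (89.3 °C − 27.2 °C)/0.8923 = 69.60 W/m
From the inner boundary to the HDPE/PVC interface, ΣR_partial = 0.08890 m·K/W.
T_interface = T_in − Q'·ΣR_partial = 89.3 °C − (69.60)(0.08890) = 83.1 °C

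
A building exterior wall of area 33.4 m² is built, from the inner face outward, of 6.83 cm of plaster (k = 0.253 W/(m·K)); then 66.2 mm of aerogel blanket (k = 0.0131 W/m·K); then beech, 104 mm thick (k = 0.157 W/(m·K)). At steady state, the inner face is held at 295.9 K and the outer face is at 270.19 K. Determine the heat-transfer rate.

Q = 143 W

Resistance network (inner→outer):
  R_plaster = L/(kA) = 0.0683/(0.253·33.4) = 0.008083 K/W
  R_aerogel blanket = L/(kA) = 0.0662/(0.0131·33.4) = 0.1513 K/W
  R_beech = L/(kA) = 0.104/(0.157·33.4) = 0.01983 K/W
ΣR = 0.008083 + 0.1513 + 0.01983 = 0.1792 K/W
Q = ΔT/ΣR = (295.9 K − 270.19 K)/0.1792 = 143 W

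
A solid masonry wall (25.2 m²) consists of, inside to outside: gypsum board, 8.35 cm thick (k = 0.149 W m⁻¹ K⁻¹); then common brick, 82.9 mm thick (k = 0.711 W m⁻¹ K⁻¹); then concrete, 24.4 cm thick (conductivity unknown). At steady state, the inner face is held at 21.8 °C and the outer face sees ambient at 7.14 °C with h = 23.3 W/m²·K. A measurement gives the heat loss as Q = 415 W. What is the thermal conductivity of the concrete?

ΣR = ΔT/Q = |21.8 − 7.14|/415 = 0.03533 K/W
Known resistances:
  R_gypsum board = L/(kA) = 0.0835/(0.149·25.2) = 0.02224 K/W
  R_common brick = L/(kA) = 0.0829/(0.711·25.2) = 0.004627 K/W
  R_conv,out = 1/(hA) = 1/(23.3·25.2) = 0.001703 K/W
R_concrete = ΣR − ΣR_known = 0.03533 − 0.02857 = 0.006760 K/W
L/(kA) = 0.006760 ⇒ k = 0.244/(0.006760·25.2) = 1.43 W/m·K

k = 1.43 W/m·K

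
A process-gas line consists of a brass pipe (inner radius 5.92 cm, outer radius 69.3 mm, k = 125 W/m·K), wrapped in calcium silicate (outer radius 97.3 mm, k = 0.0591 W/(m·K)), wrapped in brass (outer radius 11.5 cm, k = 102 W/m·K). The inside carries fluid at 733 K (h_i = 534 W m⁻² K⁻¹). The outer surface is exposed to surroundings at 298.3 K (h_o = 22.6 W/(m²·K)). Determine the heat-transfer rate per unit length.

Q' = 443 W/m

Series thermal resistances, inner to outer:
  R'_conv,in = 1/(2πr h) = 1/(2π·0.0592·534) = 0.005035 m·K/W
  R'_brass = ln(0.0693/0.0592)/(2πk) = 0.1575/(2π·125) = 2.006×10^-4 m·K/W
  R'_calcium silicate = ln(0.0973/0.0693)/(2πk) = 0.3394/(2π·0.0591) = 0.9139 m·K/W
  R'_brass = ln(0.115/0.0973)/(2πk) = 0.1671/(2π·102) = 2.608×10^-4 m·K/W
  R'_conv,out = 1/(2πr h) = 1/(2π·0.115·22.6) = 0.06124 m·K/W
ΣR = 0.005035 + 2.006×10^-4 + 0.9139 + 2.608×10^-4 + 0.06124 = 0.9806 m·K/W
Q' = ΔT/ΣR = (733 K − 298.3 K)/0.9806 = 443 W/m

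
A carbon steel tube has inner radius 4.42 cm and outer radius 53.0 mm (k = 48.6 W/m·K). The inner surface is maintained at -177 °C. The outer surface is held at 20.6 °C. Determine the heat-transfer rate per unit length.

Q' = 2πk·ΔT/ln(r₂/r₁) = 2π × 48.6 × 197.6 / ln(0.0530/0.0442) = 3.32×10^5 W/m

Q' = 332 kW/m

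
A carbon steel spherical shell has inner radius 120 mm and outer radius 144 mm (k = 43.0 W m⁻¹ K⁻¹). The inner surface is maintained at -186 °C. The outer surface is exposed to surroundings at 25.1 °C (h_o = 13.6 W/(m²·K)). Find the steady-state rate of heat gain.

Series thermal resistances, inner to outer:
  R_carbon steel = (1/0.120 − 1/0.144)/(4πk) = 1.389/(4π·43.0) = 0.002570 K/W
  R_conv,out = 1/(4πr²h) = 1/(4π·0.144²·13.6) = 0.2822 K/W
ΣR = 0.002570 + 0.2822 = 0.2848 K/W
Q = ΔT/ΣR = (-186 °C − 25.1 °C)/0.2848 = -741 W
(Negative Q ⇒ heat flows inward; heat gain = 741 W.)

Q = 741 W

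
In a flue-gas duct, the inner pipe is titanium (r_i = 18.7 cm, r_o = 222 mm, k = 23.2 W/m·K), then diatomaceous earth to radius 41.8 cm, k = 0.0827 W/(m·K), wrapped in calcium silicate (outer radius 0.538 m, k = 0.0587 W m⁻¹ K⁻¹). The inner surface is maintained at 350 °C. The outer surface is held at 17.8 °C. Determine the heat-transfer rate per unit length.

Q' = 175 W/m

Series thermal resistances, inner to outer:
  R'_titanium = ln(0.222/0.187)/(2πk) = 0.1716/(2π·23.2) = 0.001177 m·K/W
  R'_diatomaceous earth = ln(0.418/0.222)/(2πk) = 0.6328/(2π·0.0827) = 1.218 m·K/W
  R'_calcium silicate = ln(0.538/0.418)/(2πk) = 0.2524/(2π·0.0587) = 0.6843 m·K/W
ΣR = 0.001177 + 1.218 + 0.6843 = 1.903 m·K/W
Q' = ΔT/ΣR = (350 °C − 17.8 °C)/1.903 = 175 W/m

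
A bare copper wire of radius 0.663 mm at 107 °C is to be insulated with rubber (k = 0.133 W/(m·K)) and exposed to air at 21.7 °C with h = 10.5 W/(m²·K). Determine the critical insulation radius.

For a cylinder, r_cr = k_ins/h = 0.133/10.5 = 0.0127 m = 1.27 cm

r_cr = 1.27 cm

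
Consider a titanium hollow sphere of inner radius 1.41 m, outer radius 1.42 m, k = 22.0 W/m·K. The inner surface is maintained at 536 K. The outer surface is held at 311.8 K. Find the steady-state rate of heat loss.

Q = 4πk·ΔT/(1/r₁ − 1/r₂) = 4π × 22.0 × 224.2 / (1/1.41 − 1/1.42) = 1.24×10^7 W

Q = 1.24×10^7 W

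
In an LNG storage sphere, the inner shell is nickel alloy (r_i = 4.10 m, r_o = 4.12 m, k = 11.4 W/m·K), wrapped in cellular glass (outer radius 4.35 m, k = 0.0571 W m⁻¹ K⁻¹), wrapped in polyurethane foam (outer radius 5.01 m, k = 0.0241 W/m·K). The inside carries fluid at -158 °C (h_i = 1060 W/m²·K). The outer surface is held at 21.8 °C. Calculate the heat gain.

Series thermal resistances, inner to outer:
  R_conv,in = 1/(4πr²h) = 1/(4π·4.10²·1060) = 4.466×10^-6 K/W
  R_nickel alloy = (1/4.10 − 1/4.12)/(4πk) = 0.001184/(4π·11.4) = 8.265×10^-6 K/W
  R_cellular glass = (1/4.12 − 1/4.35)/(4πk) = 0.01283/(4π·0.0571) = 0.01789 K/W
  R_polyurethane foam = (1/4.35 − 1/5.01)/(4πk) = 0.03028/(4π·0.0241) = 0.1000 K/W
ΣR = 4.466×10^-6 + 8.265×10^-6 + 0.01789 + 0.1000 = 0.1179 K/W
Q = ΔT/ΣR = (-158 °C − 21.8 °C)/0.1179 = -1530 W
(Negative Q ⇒ heat flows inward; heat gain = 1530 W.)

Q = 1530 W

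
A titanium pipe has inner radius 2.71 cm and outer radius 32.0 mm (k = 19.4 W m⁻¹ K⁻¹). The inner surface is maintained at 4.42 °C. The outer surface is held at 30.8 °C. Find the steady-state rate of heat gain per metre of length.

Q' = 19300 W/m

Q' = 2πk·ΔT/ln(r₂/r₁) = 2π × 19.4 × 26.38 / ln(0.0320/0.0271) = 19300 W/m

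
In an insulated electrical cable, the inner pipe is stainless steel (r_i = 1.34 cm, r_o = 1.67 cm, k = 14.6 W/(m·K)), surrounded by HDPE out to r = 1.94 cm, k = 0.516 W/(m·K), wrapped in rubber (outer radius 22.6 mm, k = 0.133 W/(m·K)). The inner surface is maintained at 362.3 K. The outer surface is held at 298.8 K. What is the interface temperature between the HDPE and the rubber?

T = 349.0 K

Treat each layer as a resistance in series:
  R'_stainless steel = ln(0.0167/0.0134)/(2πk) = 0.2202/(2π·14.6) = 0.002400 m·K/W
  R'_HDPE = ln(0.0194/0.0167)/(2πk) = 0.1499/(2π·0.516) = 0.04622 m·K/W
  R'_rubber = ln(0.0226/0.0194)/(2πk) = 0.1527/(2π·0.133) = 0.1827 m·K/W
ΣR = 0.002400 + 0.04622 + 0.1827 = 0.2313 m·K/W
Q' = ΔT/ΣR = (362.3 K − 298.8 K)/0.2313 = 274.5 W/m
From the inner boundary to the HDPE/rubber interface, ΣR_partial = 0.04862 m·K/W.
T_interface = T_in − Q'·ΣR_partial = 362.3 K − (274.5)(0.04862) = 349.0 K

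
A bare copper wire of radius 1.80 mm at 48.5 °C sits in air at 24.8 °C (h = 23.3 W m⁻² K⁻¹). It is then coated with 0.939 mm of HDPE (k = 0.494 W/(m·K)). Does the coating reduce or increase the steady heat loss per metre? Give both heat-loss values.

increases: 6.25 → 9.01 W/m

Critical radius for a cylinder: r_cr = k/h = 0.0212 m = 2.12 cm.
Outer radius after coating: r₂ = 0.00180 + 9.39×10^-4 = 0.002739 m.
Since r₁ < r_cr and r₂ ≤ r_cr, the coating moves toward the maximum at r_cr — heat loss rises.
Bare: R = 1/(2πr₁h) = 3.795 m·K/W; Q = 23.7/3.795 = 6.25 W/m.
Coated: R = R_cond + R_conv = 2.629 m·K/W; Q = 23.7/2.629 = 9.01 W/m.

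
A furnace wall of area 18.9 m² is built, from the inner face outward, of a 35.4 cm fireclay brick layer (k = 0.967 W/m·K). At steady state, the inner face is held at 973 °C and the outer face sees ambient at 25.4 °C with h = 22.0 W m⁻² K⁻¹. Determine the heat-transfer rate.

Treat each layer as a resistance in series:
  R_fireclay brick = L/(kA) = 0.354/(0.967·18.9) = 0.01937 K/W
  R_conv,out = 1/(hA) = 1/(22.0·18.9) = 0.002405 K/W
ΣR = 0.01937 + 0.002405 = 0.02177 K/W
Q = ΔT/ΣR = (973 °C − 25.4 °C)/0.02177 = 43500 W

Q = 43.5 kW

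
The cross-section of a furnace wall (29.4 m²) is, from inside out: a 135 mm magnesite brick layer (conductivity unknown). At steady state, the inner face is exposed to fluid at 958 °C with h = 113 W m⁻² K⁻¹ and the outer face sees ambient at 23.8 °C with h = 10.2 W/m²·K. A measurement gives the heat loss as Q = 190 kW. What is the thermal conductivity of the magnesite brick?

ΣR = ΔT/Q = |958 − 23.8|/1.90×10^5 = 0.004917 K/W
Known resistances:
  R_conv,in = 1/(hA) = 1/(113·29.4) = 3.010×10^-4 K/W
  R_conv,out = 1/(hA) = 1/(10.2·29.4) = 0.003335 K/W
R_magnesite brick = ΣR − ΣR_known = 0.004917 − 0.003636 = 0.001281 K/W
L/(kA) = 0.001281 ⇒ k = 0.135/(0.001281·29.4) = 3.58 W/m·K

k = 3.58 W/m·K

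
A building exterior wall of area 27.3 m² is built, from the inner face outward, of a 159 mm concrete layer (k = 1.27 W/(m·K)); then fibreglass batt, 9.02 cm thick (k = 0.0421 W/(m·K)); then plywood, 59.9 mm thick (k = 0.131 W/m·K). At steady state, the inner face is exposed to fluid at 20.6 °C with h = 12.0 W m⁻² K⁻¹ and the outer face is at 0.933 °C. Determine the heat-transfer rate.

Treat each layer as a resistance in series:
  R_conv,in = 1/(hA) = 1/(12.0·27.3) = 0.003053 K/W
  R_concrete = L/(kA) = 0.159/(1.27·27.3) = 0.004586 K/W
  R_fibreglass batt = L/(kA) = 0.0902/(0.0421·27.3) = 0.07848 K/W
  R_plywood = L/(kA) = 0.0599/(0.131·27.3) = 0.01675 K/W
ΣR = 0.003053 + 0.004586 + 0.07848 + 0.01675 = 0.1029 K/W
Q = ΔT/ΣR = (20.6 °C − 0.933 °C)/0.1029 = 191 W

Q = 191 W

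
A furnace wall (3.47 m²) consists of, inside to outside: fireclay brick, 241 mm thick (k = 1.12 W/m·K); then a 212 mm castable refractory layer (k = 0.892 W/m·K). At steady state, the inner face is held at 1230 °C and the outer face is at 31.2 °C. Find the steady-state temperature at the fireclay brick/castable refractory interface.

Series thermal resistances, inner to outer:
  R_fireclay brick = L/(kA) = 0.241/(1.12·3.47) = 0.06201 K/W
  R_castable refractory = L/(kA) = 0.212/(0.892·3.47) = 0.06849 K/W
ΣR = 0.06201 + 0.06849 = 0.1305 K/W
Q = ΔT/ΣR = (1230 °C − 31.2 °C)/0.1305 = 9186 W
From the inner boundary to the fireclay brick/castable refractory interface, ΣR_partial = 0.06201 K/W.
T_interface = T_in − Q·ΣR_partial = 1230 °C − (9186)(0.06201) = 660 °C

T = 660 °C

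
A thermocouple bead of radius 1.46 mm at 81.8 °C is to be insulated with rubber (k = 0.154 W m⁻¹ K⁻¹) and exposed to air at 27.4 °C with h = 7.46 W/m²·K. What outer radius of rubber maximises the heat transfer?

For a sphere, r_cr = 2k_ins/h = 2·0.154/7.46 = 0.0413 m = 4.13 cm

r_cr = 4.13 cm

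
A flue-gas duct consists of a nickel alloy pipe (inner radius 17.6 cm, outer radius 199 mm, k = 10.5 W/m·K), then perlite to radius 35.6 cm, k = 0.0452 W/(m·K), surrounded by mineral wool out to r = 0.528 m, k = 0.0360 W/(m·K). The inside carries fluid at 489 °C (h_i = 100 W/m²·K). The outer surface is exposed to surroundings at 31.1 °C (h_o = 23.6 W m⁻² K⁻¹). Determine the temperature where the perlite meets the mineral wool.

T = 242 °C

Treat each layer as a resistance in series:
  R'_conv,in = 1/(2πr h) = 1/(2π·0.176·100) = 0.009043 m·K/W
  R'_nickel alloy = ln(0.199/0.176)/(2πk) = 0.1228/(2π·10.5) = 0.001862 m·K/W
  R'_perlite = ln(0.356/0.199)/(2πk) = 0.5816/(2π·0.0452) = 2.048 m·K/W
  R'_mineral wool = ln(0.528/0.356)/(2πk) = 0.3942/(2π·0.0360) = 1.743 m·K/W
  R'_conv,out = 1/(2πr h) = 1/(2π·0.528·23.6) = 0.01277 m·K/W
ΣR = 0.009043 + 0.001862 + 2.048 + 1.743 + 0.01277 = 3.815 m·K/W
Q' = ΔT/ΣR = (489 °C − 31.1 °C)/3.815 = 120.0 W/m
From the inner boundary to the perlite/mineral wool interface, ΣR_partial = 2.059 m·K/W.
T_interface = T_in − Q'·ΣR_partial = 489 °C − (120.0)(2.059) = 242 °C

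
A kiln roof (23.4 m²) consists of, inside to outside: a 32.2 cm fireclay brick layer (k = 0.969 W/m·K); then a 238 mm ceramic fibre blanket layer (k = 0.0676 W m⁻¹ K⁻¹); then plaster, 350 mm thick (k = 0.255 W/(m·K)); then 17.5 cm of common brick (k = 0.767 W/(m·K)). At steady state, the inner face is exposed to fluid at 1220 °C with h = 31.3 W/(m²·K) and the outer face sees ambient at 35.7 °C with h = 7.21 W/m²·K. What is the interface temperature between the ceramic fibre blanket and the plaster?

Series thermal resistances, inner to outer:
  R_conv,in = 1/(hA) = 1/(31.3·23.4) = 0.001365 K/W
  R_fireclay brick = L/(kA) = 0.322/(0.969·23.4) = 0.01420 K/W
  R_ceramic fibre blanket = L/(kA) = 0.238/(0.0676·23.4) = 0.1505 K/W
  R_plaster = L/(kA) = 0.350/(0.255·23.4) = 0.05866 K/W
  R_common brick = L/(kA) = 0.175/(0.767·23.4) = 0.009750 K/W
  R_conv,out = 1/(hA) = 1/(7.21·23.4) = 0.005927 K/W
ΣR = 0.001365 + 0.01420 + 0.1505 + 0.05866 + 0.009750 + 0.005927 = 0.2404 K/W
Q = ΔT/ΣR = (1220 °C − 35.7 °C)/0.2404 = 4926 W
From the inner boundary to the ceramic fibre blanket/plaster interface, ΣR_partial = 0.1661 K/W.
T_interface = T_in − Q·ΣR_partial = 1220 °C − (4926)(0.1661) = 402 °C

T = 402 °C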